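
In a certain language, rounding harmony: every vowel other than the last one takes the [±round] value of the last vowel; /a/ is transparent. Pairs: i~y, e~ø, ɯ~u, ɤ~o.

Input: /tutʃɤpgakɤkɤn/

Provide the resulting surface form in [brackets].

[tɯtʃɤpgakɤkɤn]

/u/ harmonizes with /ɤ/ ([-round]) → [ɯ]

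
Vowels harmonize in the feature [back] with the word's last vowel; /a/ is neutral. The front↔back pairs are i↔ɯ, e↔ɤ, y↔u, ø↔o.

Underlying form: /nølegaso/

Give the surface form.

[nolɤgaso]

/ø/ harmonizes with /o/ ([+back]) → [o]
/e/ harmonizes with /o/ ([+back]) → [ɤ]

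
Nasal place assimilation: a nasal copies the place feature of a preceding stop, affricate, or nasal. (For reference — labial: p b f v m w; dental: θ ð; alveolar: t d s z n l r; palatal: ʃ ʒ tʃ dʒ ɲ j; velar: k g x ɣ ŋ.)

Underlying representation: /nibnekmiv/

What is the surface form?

/n/ after /b/ (labial) → [m]
/m/ after /k/ (velar) → [ŋ]

[nibmekŋiv]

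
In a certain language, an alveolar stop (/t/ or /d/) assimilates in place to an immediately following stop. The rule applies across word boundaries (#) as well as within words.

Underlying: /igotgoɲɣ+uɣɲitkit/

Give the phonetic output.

[igokgoɲɣ+uɣɲikkit]

/t/ before /g/ (velar) → [k]
/t/ before /k/ (velar) → [k]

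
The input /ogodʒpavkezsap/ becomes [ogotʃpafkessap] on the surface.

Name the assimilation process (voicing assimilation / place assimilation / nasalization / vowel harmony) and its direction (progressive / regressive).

/dʒ/→[tʃ] /v/→[f] /z/→[s].
Each target copies a feature from the following segment, so the direction is regressive.

voicing assimilation, regressive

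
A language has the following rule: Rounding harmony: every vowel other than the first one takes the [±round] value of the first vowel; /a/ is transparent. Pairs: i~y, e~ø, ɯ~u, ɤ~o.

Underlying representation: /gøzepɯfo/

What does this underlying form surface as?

[gøzøpufo]

/e/ harmonizes with /ø/ ([+round]) → [ø]
/ɯ/ harmonizes with /ø/ ([+round]) → [u]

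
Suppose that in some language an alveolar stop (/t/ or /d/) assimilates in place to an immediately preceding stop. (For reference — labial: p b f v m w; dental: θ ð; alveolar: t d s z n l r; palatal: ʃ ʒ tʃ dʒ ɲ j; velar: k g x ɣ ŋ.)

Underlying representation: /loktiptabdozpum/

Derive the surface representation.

[lokkippabbozpum]

/t/ after /k/ (velar) → [k]
/t/ after /p/ (labial) → [p]
/d/ after /b/ (labial) → [b]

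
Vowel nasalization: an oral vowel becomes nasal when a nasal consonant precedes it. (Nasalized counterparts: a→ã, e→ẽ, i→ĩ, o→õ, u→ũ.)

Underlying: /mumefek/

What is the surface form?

/u/ after nasal /m/ → [ũ]
/e/ after nasal /m/ → [ẽ]

[mũmẽfek]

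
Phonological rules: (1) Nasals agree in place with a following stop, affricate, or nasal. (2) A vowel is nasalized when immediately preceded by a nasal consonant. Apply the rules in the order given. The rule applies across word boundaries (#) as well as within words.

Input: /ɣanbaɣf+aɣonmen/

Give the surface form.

[ɣambaɣf+aɣommẽn]

Rule 1: /n/ before /b/ (labial) → [m]
Rule 1: /n/ before /m/ (labial) → [m]
After rule 1: ɣambaɣf+aɣommen
Rule 2: /e/ after nasal /m/ → [ẽ]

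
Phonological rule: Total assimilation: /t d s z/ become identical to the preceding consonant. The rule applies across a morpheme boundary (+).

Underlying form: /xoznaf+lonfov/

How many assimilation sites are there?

0

No segment meets the rule's conditions.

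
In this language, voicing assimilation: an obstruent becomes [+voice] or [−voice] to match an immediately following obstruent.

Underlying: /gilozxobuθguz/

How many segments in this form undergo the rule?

/z/ before /x/ (voiceless) → [s]
/θ/ before /g/ (voiced) → [ð]
2 segments change.

2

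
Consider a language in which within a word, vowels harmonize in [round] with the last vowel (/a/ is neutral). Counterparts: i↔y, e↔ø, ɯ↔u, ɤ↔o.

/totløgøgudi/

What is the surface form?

/o/ harmonizes with /i/ ([-round]) → [ɤ]
/ø/ harmonizes with /i/ ([-round]) → [e]
/ø/ harmonizes with /i/ ([-round]) → [e]
/u/ harmonizes with /i/ ([-round]) → [ɯ]

[tɤtlegegɯdi]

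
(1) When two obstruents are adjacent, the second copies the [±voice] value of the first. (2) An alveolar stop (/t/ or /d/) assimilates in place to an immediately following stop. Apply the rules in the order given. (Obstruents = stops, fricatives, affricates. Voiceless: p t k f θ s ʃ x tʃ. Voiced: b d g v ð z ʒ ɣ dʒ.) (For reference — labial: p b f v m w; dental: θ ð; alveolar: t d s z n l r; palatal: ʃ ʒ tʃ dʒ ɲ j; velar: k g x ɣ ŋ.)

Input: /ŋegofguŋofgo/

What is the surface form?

Rule 1: /g/ after /f/ (voiceless) → [k]
Rule 1: /g/ after /f/ (voiceless) → [k]
After rule 1: ŋegofkuŋofko
Rule 2: no segment meets the rule's conditions; no change.

[ŋegofkuŋofko]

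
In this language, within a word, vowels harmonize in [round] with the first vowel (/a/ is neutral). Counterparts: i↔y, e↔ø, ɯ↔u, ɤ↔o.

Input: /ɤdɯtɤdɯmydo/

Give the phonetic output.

[ɤdɯtɤdɯmidɤ]

/y/ harmonizes with /ɤ/ ([-round]) → [i]
/o/ harmonizes with /ɤ/ ([-round]) → [ɤ]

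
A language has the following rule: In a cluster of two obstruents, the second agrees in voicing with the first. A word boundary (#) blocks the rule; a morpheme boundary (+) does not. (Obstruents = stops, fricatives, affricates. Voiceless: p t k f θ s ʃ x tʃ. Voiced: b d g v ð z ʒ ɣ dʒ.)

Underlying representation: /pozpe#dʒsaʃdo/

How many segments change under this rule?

3

/p/ after /z/ (voiced) → [b]
/s/ after /dʒ/ (voiced) → [z]
/d/ after /ʃ/ (voiceless) → [t]
3 segments change.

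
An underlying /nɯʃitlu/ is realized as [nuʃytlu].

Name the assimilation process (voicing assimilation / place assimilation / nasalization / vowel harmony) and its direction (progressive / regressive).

vowel harmony, regressive

/ɯ/→[u] /i/→[y].
Vowels agree with the last vowel, so the harmony is regressive.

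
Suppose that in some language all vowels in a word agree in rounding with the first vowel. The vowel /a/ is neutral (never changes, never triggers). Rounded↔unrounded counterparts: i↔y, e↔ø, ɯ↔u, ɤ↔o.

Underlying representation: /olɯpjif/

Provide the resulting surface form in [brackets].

/ɯ/ harmonizes with /o/ ([+round]) → [u]
/i/ harmonizes with /o/ ([+round]) → [y]

[olupjyf]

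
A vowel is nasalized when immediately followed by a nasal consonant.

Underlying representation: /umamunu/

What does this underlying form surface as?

[ũmãmũnu]

/u/ before nasal /m/ → [ũ]
/a/ before nasal /m/ → [ã]
/u/ before nasal /n/ → [ũ]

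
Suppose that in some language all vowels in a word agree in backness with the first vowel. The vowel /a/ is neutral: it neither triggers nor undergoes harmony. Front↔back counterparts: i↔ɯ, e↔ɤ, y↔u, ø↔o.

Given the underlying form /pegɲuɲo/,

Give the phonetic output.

/u/ harmonizes with /e/ ([-back]) → [y]
/o/ harmonizes with /e/ ([-back]) → [ø]

[pegɲyɲø]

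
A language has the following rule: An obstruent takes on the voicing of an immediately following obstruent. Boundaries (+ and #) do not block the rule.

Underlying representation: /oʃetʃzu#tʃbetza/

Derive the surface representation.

[oʃedʒzu#dʒbedza]

/tʃ/ before /z/ (voiced) → [dʒ]
/tʃ/ before /b/ (voiced) → [dʒ]
/t/ before /z/ (voiced) → [d]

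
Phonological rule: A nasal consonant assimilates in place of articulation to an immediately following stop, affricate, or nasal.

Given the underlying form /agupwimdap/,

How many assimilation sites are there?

/m/ before /d/ (alveolar) → [n]
1 segment changes.

1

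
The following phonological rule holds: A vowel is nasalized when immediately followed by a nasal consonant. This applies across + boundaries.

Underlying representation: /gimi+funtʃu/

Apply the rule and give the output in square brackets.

[gĩmi+fũntʃu]

/i/ before nasal /m/ → [ĩ]
/u/ before nasal /n/ → [ũ]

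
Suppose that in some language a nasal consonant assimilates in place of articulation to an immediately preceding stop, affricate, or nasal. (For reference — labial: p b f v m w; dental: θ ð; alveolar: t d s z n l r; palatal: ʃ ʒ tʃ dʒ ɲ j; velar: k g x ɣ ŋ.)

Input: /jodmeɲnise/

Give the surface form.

/m/ after /d/ (alveolar) → [n]
/n/ after /ɲ/ (palatal) → [ɲ]

[jodneɲɲise]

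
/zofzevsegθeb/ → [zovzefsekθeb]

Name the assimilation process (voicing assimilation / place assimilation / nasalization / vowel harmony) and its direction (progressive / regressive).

voicing assimilation, regressive

/f/→[v] /v/→[f] /g/→[k].
Each target copies a feature from the following segment, so the direction is regressive.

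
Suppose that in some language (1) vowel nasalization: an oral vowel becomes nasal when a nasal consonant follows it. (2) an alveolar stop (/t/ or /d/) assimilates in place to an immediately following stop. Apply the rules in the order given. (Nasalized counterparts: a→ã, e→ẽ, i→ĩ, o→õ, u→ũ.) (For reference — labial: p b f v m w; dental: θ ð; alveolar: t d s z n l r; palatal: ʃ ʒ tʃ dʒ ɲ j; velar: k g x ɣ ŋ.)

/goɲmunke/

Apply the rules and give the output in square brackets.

[gõɲmũnke]

Rule 1: /o/ before nasal /ɲ/ → [õ]
Rule 1: /u/ before nasal /n/ → [ũ]
After rule 1: gõɲmũnke
Rule 2: no segment meets the rule's conditions; no change.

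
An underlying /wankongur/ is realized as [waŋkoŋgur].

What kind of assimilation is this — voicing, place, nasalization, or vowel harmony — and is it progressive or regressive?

/n/→[ŋ] /n/→[ŋ].
Each target copies a feature from the following segment, so the direction is regressive.

place assimilation, regressive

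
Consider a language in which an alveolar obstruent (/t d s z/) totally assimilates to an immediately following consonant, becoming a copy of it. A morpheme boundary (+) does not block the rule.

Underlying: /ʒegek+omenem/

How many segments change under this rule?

No segment meets the rule's conditions.

0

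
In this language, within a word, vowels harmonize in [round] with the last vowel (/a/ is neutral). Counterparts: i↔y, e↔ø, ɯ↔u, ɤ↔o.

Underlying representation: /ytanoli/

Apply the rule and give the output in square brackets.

/y/ harmonizes with /i/ ([-round]) → [i]
/o/ harmonizes with /i/ ([-round]) → [ɤ]

[itanɤli]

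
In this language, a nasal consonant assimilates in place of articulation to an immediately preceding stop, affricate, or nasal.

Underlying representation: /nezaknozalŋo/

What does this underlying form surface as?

/n/ after /k/ (velar) → [ŋ]

[nezakŋozalŋo]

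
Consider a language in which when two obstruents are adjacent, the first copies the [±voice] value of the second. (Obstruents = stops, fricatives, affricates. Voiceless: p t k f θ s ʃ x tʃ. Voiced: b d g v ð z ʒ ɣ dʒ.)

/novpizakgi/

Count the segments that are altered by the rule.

2

/v/ before /p/ (voiceless) → [f]
/k/ before /g/ (voiced) → [g]
2 segments change.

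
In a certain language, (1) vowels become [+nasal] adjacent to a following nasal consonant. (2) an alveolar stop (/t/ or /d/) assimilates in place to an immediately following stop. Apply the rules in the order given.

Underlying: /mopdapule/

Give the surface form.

Rule 1: no segment meets the rule's conditions; no change.
After rule 1: mopdapule
Rule 2: no segment meets the rule's conditions; no change.

[mopdapule]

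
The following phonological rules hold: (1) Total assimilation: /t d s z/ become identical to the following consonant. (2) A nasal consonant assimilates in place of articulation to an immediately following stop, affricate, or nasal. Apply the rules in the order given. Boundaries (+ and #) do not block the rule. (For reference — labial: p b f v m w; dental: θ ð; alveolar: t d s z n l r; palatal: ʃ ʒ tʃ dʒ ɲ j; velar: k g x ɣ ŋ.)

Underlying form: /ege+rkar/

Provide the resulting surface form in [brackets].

[ege+rkar]

Rule 1: no segment meets the rule's conditions; no change.
After rule 1: ege+rkar
Rule 2: no segment meets the rule's conditions; no change.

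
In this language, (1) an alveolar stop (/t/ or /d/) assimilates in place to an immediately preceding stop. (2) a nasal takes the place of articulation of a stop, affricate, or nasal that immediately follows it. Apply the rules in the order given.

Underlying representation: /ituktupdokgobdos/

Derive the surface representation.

[itukkupbokgobbos]

Rule 1: /t/ after /k/ (velar) → [k]
Rule 1: /d/ after /p/ (labial) → [b]
Rule 1: /d/ after /b/ (labial) → [b]
After rule 1: itukkupbokgobbos
Rule 2: no segment meets the rule's conditions; no change.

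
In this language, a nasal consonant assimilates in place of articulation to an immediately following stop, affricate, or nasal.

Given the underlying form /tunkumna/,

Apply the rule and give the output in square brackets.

[tuŋkunna]

/n/ before /k/ (velar) → [ŋ]
/m/ before /n/ (alveolar) → [n]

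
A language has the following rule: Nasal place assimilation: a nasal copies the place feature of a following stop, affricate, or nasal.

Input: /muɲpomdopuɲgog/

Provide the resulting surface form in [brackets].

/ɲ/ before /p/ (labial) → [m]
/m/ before /d/ (alveolar) → [n]
/ɲ/ before /g/ (velar) → [ŋ]

[mumpondopuŋgog]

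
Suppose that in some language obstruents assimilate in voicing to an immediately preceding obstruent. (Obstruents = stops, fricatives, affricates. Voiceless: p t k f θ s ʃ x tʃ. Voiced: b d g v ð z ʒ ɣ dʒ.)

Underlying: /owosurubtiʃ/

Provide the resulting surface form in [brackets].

[owosurubdiʃ]

/t/ after /b/ (voiced) → [d]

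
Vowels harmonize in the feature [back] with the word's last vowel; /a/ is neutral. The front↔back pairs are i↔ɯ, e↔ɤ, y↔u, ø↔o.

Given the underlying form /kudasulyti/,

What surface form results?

/u/ harmonizes with /i/ ([-back]) → [y]
/u/ harmonizes with /i/ ([-back]) → [y]

[kydasylyti]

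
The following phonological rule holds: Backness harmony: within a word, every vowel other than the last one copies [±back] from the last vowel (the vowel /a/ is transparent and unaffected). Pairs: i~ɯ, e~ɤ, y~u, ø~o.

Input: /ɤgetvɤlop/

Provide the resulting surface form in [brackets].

/e/ harmonizes with /o/ ([+back]) → [ɤ]

[ɤgɤtvɤlop]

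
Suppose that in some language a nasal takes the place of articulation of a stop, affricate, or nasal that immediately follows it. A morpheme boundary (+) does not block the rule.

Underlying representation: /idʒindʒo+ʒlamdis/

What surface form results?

/n/ before /dʒ/ (palatal) → [ɲ]
/m/ before /d/ (alveolar) → [n]

[idʒiɲdʒo+ʒlandis]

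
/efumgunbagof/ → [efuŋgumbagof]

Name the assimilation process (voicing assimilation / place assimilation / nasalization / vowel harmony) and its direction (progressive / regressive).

/m/→[ŋ] /n/→[m].
Each target copies a feature from the following segment, so the direction is regressive.

place assimilation, regressive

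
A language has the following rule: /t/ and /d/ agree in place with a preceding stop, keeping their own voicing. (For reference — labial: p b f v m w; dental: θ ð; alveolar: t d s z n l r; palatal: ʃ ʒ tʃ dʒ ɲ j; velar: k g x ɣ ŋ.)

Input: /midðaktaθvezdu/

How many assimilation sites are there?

/t/ after /k/ (velar) → [k]
1 segment changes.

1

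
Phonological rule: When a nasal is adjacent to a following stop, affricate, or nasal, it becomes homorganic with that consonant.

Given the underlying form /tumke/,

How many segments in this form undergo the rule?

/m/ before /k/ (velar) → [ŋ]
1 segment changes.

1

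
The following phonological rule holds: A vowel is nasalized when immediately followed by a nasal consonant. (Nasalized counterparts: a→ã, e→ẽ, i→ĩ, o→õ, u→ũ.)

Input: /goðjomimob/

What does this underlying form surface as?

/o/ before nasal /m/ → [õ]
/i/ before nasal /m/ → [ĩ]

[goðjõmĩmob]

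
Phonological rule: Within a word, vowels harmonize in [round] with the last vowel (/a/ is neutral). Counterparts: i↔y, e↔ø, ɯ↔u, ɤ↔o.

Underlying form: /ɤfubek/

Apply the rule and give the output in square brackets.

/u/ harmonizes with /e/ ([-round]) → [ɯ]

[ɤfɯbek]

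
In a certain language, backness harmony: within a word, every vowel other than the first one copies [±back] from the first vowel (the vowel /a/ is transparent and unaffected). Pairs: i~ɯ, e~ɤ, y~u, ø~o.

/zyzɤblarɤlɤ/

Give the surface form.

/ɤ/ harmonizes with /y/ ([-back]) → [e]
/ɤ/ harmonizes with /y/ ([-back]) → [e]
/ɤ/ harmonizes with /y/ ([-back]) → [e]

[zyzeblarele]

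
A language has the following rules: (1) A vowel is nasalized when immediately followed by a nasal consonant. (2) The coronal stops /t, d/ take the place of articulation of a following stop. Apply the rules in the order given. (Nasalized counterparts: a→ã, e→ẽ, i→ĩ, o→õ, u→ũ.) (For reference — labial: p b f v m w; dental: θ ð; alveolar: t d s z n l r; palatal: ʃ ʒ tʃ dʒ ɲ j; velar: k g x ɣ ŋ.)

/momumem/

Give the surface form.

[mõmũmẽm]

Rule 1: /o/ before nasal /m/ → [õ]
Rule 1: /u/ before nasal /m/ → [ũ]
Rule 1: /e/ before nasal /m/ → [ẽ]
After rule 1: mõmũmẽm
Rule 2: no segment meets the rule's conditions; no change.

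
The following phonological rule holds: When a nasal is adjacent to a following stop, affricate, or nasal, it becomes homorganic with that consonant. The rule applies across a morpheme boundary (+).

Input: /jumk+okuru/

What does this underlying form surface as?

[juŋk+okuru]

/m/ before /k/ (velar) → [ŋ]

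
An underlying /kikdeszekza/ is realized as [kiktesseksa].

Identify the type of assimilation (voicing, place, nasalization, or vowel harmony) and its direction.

voicing assimilation, progressive

/d/→[t] /z/→[s] /z/→[s].
Each target copies a feature from the preceding segment, so the direction is progressive.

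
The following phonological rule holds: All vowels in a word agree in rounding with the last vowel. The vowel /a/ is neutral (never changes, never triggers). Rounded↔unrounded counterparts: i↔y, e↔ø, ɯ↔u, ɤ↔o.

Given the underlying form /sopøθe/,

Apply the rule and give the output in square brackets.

[sɤpeθe]

/o/ harmonizes with /e/ ([-round]) → [ɤ]
/ø/ harmonizes with /e/ ([-round]) → [e]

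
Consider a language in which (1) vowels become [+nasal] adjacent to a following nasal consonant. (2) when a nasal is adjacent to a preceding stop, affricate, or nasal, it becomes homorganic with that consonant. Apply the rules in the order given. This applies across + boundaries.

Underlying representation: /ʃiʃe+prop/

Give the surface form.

Rule 1: no segment meets the rule's conditions; no change.
After rule 1: ʃiʃe+prop
Rule 2: no segment meets the rule's conditions; no change.

[ʃiʃe+prop]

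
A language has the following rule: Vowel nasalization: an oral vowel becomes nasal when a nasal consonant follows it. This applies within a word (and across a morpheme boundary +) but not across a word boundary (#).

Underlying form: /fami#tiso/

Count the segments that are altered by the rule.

1

/a/ before nasal /m/ → [ã]
1 segment changes.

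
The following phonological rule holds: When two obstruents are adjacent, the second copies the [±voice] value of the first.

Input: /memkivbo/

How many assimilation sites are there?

0

No segment meets the rule's conditions.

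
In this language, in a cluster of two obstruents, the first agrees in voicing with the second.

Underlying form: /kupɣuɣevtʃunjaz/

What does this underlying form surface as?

[kubɣuɣeftʃunjaz]

/p/ before /ɣ/ (voiced) → [b]
/v/ before /tʃ/ (voiceless) → [f]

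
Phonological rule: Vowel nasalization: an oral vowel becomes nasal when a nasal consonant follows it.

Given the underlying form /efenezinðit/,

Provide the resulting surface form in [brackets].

[efẽnezĩnðit]

/e/ before nasal /n/ → [ẽ]
/i/ before nasal /n/ → [ĩ]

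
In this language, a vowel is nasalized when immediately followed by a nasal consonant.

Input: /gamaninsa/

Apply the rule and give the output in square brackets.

/a/ before nasal /m/ → [ã]
/a/ before nasal /n/ → [ã]
/i/ before nasal /n/ → [ĩ]

[gãmãnĩnsa]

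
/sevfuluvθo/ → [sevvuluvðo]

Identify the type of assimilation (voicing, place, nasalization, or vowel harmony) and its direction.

voicing assimilation, progressive

/f/→[v] /θ/→[ð].
Each target copies a feature from the preceding segment, so the direction is progressive.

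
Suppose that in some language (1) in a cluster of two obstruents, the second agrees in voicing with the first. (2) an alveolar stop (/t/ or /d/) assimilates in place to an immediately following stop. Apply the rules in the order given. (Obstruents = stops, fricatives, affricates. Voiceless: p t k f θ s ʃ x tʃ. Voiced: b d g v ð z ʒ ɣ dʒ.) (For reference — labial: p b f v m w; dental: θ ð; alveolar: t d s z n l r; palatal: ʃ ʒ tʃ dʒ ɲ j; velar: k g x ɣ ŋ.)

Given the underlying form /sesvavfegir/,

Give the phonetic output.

Rule 1: /v/ after /s/ (voiceless) → [f]
Rule 1: /f/ after /v/ (voiced) → [v]
After rule 1: sesfavvegir
Rule 2: no segment meets the rule's conditions; no change.

[sesfavvegir]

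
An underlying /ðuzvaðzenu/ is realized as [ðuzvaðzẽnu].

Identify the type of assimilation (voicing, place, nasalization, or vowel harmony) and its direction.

/e/→[ẽ].
Each target copies a feature from the following segment, so the direction is regressive.

nasalization, regressive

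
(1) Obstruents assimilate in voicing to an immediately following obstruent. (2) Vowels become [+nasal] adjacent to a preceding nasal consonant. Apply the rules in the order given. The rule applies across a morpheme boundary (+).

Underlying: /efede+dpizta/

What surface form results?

Rule 1: /d/ before /p/ (voiceless) → [t]
Rule 1: /z/ before /t/ (voiceless) → [s]
After rule 1: efede+tpista
Rule 2: no segment meets the rule's conditions; no change.

[efede+tpista]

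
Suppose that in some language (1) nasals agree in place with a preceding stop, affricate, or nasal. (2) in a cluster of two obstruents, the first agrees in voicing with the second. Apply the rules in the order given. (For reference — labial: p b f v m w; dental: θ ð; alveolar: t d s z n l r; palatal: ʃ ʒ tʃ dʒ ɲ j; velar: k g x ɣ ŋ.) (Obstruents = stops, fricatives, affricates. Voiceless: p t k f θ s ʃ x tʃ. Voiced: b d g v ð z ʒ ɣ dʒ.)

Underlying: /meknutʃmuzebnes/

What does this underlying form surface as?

Rule 1: /n/ after /k/ (velar) → [ŋ]
Rule 1: /m/ after /tʃ/ (palatal) → [ɲ]
Rule 1: /n/ after /b/ (labial) → [m]
After rule 1: mekŋutʃɲuzebmes
Rule 2: no segment meets the rule's conditions; no change.

[mekŋutʃɲuzebmes]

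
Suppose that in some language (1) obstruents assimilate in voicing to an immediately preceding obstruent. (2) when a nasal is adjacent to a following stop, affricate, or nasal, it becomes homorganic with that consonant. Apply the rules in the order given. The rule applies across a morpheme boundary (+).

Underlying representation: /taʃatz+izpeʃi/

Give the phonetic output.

Rule 1: /z/ after /t/ (voiceless) → [s]
Rule 1: /p/ after /z/ (voiced) → [b]
After rule 1: taʃats+izbeʃi
Rule 2: no segment meets the rule's conditions; no change.

[taʃats+izbeʃi]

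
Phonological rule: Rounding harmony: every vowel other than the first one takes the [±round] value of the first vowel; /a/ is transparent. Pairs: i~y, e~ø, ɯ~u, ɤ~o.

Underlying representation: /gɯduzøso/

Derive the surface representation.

[gɯdɯzesɤ]

/u/ harmonizes with /ɯ/ ([-round]) → [ɯ]
/ø/ harmonizes with /ɯ/ ([-round]) → [e]
/o/ harmonizes with /ɯ/ ([-round]) → [ɤ]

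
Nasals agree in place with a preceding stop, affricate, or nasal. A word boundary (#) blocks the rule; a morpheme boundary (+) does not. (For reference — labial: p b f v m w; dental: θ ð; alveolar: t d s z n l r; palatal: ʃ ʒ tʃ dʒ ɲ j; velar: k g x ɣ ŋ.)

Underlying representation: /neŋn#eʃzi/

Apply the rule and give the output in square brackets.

[neŋŋ#eʃzi]

/n/ after /ŋ/ (velar) → [ŋ]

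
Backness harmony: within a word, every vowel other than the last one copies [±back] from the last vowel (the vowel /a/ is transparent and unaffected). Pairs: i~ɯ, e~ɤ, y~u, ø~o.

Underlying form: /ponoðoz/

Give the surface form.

no segment meets the rule's conditions; no change.

[ponoðoz]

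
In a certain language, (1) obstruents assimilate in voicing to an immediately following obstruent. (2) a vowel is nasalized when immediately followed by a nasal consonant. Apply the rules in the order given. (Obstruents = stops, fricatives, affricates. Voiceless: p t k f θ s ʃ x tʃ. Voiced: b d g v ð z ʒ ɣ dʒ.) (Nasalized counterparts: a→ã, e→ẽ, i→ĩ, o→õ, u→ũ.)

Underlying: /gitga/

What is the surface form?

Rule 1: /t/ before /g/ (voiced) → [d]
After rule 1: gidga
Rule 2: no segment meets the rule's conditions; no change.

[gidga]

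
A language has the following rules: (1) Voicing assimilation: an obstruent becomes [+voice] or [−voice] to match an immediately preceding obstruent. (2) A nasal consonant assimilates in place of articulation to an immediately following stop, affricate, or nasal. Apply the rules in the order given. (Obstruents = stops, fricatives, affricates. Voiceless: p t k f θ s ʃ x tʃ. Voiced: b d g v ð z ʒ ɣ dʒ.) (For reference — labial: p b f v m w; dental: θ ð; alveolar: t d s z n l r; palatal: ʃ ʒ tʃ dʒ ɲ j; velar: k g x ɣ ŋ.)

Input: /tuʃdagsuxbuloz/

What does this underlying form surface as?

[tuʃtagzuxpuloz]

Rule 1: /d/ after /ʃ/ (voiceless) → [t]
Rule 1: /s/ after /g/ (voiced) → [z]
Rule 1: /b/ after /x/ (voiceless) → [p]
After rule 1: tuʃtagzuxpuloz
Rule 2: no segment meets the rule's conditions; no change.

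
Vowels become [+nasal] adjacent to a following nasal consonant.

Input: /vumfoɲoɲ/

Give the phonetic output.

/u/ before nasal /m/ → [ũ]
/o/ before nasal /ɲ/ → [õ]
/o/ before nasal /ɲ/ → [õ]

[vũmfõɲõɲ]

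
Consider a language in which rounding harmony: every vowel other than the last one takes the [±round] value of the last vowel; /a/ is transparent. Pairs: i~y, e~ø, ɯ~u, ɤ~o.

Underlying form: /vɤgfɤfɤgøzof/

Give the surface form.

/ɤ/ harmonizes with /o/ ([+round]) → [o]
/ɤ/ harmonizes with /o/ ([+round]) → [o]
/ɤ/ harmonizes with /o/ ([+round]) → [o]

[vogfofogøzof]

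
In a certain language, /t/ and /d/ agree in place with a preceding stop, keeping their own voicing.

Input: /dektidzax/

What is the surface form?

/t/ after /k/ (velar) → [k]

[dekkidzax]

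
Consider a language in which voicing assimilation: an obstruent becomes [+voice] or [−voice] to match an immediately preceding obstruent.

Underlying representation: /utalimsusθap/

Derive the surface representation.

[utalimsusθap]

no segment meets the rule's conditions; no change.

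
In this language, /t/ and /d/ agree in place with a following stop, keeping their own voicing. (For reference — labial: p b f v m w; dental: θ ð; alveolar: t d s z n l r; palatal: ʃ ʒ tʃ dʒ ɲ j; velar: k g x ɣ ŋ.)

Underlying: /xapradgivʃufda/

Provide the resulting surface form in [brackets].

/d/ before /g/ (velar) → [g]

[xapraggivʃufda]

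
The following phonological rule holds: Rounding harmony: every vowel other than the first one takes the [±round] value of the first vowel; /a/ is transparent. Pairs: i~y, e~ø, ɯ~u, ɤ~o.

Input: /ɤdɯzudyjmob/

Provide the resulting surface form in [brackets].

/u/ harmonizes with /ɤ/ ([-round]) → [ɯ]
/y/ harmonizes with /ɤ/ ([-round]) → [i]
/o/ harmonizes with /ɤ/ ([-round]) → [ɤ]

[ɤdɯzɯdijmɤb]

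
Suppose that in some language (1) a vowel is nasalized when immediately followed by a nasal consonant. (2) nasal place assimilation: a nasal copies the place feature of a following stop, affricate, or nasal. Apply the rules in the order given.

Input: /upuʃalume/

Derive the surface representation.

[upuʃalũme]

Rule 1: /u/ before nasal /m/ → [ũ]
After rule 1: upuʃalũme
Rule 2: no segment meets the rule's conditions; no change.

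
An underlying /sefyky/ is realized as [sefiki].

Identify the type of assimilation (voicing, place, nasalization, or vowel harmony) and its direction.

vowel harmony, progressive

/y/→[i] /y/→[i].
Vowels agree with the first vowel, so the harmony is progressive.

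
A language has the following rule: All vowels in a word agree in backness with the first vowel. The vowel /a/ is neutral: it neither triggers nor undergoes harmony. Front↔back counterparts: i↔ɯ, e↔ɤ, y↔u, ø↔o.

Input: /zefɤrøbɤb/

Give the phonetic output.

[zeferøbeb]

/ɤ/ harmonizes with /e/ ([-back]) → [e]
/ɤ/ harmonizes with /e/ ([-back]) → [e]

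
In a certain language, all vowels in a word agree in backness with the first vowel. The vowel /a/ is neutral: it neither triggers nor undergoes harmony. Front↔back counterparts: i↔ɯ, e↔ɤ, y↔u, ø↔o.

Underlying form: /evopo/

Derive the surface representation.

/o/ harmonizes with /e/ ([-back]) → [ø]
/o/ harmonizes with /e/ ([-back]) → [ø]

[evøpø]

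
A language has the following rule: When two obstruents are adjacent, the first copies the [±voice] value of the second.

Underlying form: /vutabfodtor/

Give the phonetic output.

[vutapfottor]

/b/ before /f/ (voiceless) → [p]
/d/ before /t/ (voiceless) → [t]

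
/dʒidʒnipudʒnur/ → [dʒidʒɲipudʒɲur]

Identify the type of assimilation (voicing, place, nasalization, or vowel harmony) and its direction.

/n/→[ɲ] /n/→[ɲ].
Each target copies a feature from the preceding segment, so the direction is progressive.

place assimilation, progressive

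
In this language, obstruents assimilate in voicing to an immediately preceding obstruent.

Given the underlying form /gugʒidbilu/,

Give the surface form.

[gugʒidbilu]

no segment meets the rule's conditions; no change.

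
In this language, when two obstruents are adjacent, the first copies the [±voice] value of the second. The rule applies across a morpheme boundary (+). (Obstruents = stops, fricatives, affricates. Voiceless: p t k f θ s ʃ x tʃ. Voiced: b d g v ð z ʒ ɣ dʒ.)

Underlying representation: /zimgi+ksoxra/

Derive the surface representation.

no segment meets the rule's conditions; no change.

[zimgi+ksoxra]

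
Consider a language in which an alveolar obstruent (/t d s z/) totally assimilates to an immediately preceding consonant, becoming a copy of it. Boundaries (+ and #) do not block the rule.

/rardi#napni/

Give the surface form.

/d/ after /r/ → [r] (total assimilation)

[rarri#napni]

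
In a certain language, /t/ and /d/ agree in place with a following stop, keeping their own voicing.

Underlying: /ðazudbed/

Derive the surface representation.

/d/ before /b/ (labial) → [b]

[ðazubbed]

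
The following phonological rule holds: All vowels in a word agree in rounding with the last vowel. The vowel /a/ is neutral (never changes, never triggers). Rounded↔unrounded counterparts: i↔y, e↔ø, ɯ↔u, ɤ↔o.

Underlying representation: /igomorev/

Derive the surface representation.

[igɤmɤrev]

/o/ harmonizes with /e/ ([-round]) → [ɤ]
/o/ harmonizes with /e/ ([-round]) → [ɤ]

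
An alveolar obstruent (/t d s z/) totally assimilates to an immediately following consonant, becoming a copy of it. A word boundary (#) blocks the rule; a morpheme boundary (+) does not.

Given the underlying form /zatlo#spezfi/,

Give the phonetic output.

/t/ before /l/ → [l] (total assimilation)
/s/ before /p/ → [p] (total assimilation)
/z/ before /f/ → [f] (total assimilation)

[zallo#ppeffi]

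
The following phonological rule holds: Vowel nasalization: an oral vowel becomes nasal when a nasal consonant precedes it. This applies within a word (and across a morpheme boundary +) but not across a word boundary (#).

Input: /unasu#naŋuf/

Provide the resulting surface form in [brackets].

[unãsu#nãŋũf]

/a/ after nasal /n/ → [ã]
/a/ after nasal /n/ → [ã]
/u/ after nasal /ŋ/ → [ũ]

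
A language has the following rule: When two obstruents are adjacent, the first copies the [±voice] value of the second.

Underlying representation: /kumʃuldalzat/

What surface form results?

no segment meets the rule's conditions; no change.

[kumʃuldalzat]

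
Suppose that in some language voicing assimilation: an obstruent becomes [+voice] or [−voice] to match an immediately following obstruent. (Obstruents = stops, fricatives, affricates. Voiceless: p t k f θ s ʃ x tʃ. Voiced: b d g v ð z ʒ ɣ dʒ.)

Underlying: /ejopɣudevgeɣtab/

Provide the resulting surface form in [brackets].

/p/ before /ɣ/ (voiced) → [b]
/ɣ/ before /t/ (voiceless) → [x]

[ejobɣudevgextab]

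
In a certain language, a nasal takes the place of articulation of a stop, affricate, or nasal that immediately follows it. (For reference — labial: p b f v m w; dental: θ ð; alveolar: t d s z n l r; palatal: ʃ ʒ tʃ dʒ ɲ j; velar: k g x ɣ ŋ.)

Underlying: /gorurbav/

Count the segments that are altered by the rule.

No segment meets the rule's conditions.

0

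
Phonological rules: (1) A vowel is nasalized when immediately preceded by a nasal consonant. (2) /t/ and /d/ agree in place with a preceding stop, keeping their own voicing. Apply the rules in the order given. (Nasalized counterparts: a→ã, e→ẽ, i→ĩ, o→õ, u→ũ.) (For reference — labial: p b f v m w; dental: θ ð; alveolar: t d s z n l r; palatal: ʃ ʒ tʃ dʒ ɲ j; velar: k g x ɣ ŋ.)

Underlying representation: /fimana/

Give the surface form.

[fimãnã]

Rule 1: /a/ after nasal /m/ → [ã]
Rule 1: /a/ after nasal /n/ → [ã]
After rule 1: fimãnã
Rule 2: no segment meets the rule's conditions; no change.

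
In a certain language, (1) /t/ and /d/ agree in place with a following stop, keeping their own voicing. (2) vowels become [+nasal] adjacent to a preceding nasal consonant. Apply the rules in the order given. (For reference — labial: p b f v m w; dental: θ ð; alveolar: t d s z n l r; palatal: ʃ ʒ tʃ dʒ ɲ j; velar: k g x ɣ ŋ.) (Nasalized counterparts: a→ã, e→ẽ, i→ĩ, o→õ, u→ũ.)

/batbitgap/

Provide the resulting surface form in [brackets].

Rule 1: /t/ before /b/ (labial) → [p]
Rule 1: /t/ before /g/ (velar) → [k]
After rule 1: bapbikgap
Rule 2: no segment meets the rule's conditions; no change.

[bapbikgap]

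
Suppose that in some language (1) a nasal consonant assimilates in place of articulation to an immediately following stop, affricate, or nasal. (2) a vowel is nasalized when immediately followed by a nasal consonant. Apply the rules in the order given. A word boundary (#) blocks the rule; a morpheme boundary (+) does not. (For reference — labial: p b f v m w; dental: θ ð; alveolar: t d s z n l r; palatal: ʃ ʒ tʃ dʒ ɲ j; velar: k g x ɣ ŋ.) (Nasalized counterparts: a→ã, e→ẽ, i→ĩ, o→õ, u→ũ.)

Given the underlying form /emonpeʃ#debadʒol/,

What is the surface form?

[ẽmõmpeʃ#debadʒol]

Rule 1: /n/ before /p/ (labial) → [m]
After rule 1: emompeʃ#debadʒol
Rule 2: /e/ before nasal /m/ → [ẽ]
Rule 2: /o/ before nasal /m/ → [õ]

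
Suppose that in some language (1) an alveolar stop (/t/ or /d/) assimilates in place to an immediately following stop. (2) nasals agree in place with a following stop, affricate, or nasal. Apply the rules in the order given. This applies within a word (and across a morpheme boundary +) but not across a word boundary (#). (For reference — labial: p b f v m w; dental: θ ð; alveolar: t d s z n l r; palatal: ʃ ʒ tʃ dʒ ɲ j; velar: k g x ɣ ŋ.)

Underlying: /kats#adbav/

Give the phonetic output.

Rule 1: /d/ before /b/ (labial) → [b]
After rule 1: kats#abbav
Rule 2: no segment meets the rule's conditions; no change.

[kats#abbav]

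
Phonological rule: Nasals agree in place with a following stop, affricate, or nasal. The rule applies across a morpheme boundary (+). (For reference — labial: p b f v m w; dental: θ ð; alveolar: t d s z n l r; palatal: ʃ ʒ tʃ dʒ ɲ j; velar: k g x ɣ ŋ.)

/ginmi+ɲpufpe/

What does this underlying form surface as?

/n/ before /m/ (labial) → [m]
/ɲ/ before /p/ (labial) → [m]

[gimmi+mpufpe]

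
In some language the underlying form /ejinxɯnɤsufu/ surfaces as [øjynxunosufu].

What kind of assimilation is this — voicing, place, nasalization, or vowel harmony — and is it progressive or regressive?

vowel harmony, regressive

/e/→[ø] /i/→[y] /ɯ/→[u] /ɤ/→[o].
Vowels agree with the last vowel, so the harmony is regressive.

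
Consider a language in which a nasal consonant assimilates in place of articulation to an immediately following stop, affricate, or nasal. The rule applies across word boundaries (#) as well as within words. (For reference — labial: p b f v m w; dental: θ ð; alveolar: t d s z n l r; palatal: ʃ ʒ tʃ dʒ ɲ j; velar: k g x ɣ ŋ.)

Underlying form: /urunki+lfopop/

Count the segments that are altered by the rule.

/n/ before /k/ (velar) → [ŋ]
1 segment changes.

1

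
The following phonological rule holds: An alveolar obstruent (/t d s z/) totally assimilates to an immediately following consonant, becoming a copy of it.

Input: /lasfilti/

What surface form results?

/s/ before /f/ → [f] (total assimilation)

[laffilti]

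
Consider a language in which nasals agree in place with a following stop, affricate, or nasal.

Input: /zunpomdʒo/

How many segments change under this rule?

2

/n/ before /p/ (labial) → [m]
/m/ before /dʒ/ (palatal) → [ɲ]
2 segments change.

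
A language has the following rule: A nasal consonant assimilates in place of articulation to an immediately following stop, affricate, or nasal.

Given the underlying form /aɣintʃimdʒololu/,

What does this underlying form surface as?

[aɣiɲtʃiɲdʒololu]

/n/ before /tʃ/ (palatal) → [ɲ]
/m/ before /dʒ/ (palatal) → [ɲ]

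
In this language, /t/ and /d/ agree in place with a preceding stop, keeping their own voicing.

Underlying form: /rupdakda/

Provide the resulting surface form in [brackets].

[rupbakga]

/d/ after /p/ (labial) → [b]
/d/ after /k/ (velar) → [g]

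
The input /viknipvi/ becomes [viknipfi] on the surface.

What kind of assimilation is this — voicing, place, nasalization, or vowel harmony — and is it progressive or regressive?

voicing assimilation, progressive

/v/→[f].
Each target copies a feature from the preceding segment, so the direction is progressive.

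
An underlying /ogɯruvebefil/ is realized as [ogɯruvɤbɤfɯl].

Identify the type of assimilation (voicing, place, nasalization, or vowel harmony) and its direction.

vowel harmony, progressive

/e/→[ɤ] /e/→[ɤ] /i/→[ɯ].
Vowels agree with the first vowel, so the harmony is progressive.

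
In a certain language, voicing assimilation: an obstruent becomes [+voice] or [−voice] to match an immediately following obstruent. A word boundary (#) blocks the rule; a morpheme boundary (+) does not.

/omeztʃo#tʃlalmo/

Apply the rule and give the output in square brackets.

[omestʃo#tʃlalmo]

/z/ before /tʃ/ (voiceless) → [s]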